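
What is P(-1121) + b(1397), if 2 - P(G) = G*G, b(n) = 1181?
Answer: -1255458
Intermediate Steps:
P(G) = 2 - G**2 (P(G) = 2 - G*G = 2 - G**2)
P(-1121) + b(1397) = (2 - 1*(-1121)**2) + 1181 = (2 - 1*1256641) + 1181 = (2 - 1256641) + 1181 = -1256639 + 1181 = -1255458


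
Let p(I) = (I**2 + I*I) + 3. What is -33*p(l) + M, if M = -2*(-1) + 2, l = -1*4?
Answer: -1151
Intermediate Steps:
l = -4
M = 4 (M = 2 + 2 = 4)
p(I) = 3 + 2*I**2 (p(I) = (I**2 + I**2) + 3 = 2*I**2 + 3 = 3 + 2*I**2)
-33*p(l) + M = -33*(3 + 2*(-4)**2) + 4 = -33*(3 + 2*16) + 4 = -33*(3 + 32) + 4 = -33*35 + 4 = -1155 + 4 = -1151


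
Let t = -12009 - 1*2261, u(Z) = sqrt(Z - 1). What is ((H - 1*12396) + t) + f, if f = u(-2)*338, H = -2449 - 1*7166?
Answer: -36281 + 338*I*sqrt(3) ≈ -36281.0 + 585.43*I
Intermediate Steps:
u(Z) = sqrt(-1 + Z)
H = -9615 (H = -2449 - 7166 = -9615)
t = -14270 (t = -12009 - 2261 = -14270)
f = 338*I*sqrt(3) (f = sqrt(-1 - 2)*338 = sqrt(-3)*338 = (I*sqrt(3))*338 = 338*I*sqrt(3) ≈ 585.43*I)
((H - 1*12396) + t) + f = ((-9615 - 1*12396) - 14270) + 338*I*sqrt(3) = ((-9615 - 12396) - 14270) + 338*I*sqrt(3) = (-22011 - 14270) + 338*I*sqrt(3) = -36281 + 338*I*sqrt(3)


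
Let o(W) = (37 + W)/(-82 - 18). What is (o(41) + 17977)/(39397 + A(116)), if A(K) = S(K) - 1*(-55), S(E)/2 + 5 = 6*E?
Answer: 898811/2041700 ≈ 0.44023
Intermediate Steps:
S(E) = -10 + 12*E (S(E) = -10 + 2*(6*E) = -10 + 12*E)
o(W) = -37/100 - W/100 (o(W) = (37 + W)/(-100) = (37 + W)*(-1/100) = -37/100 - W/100)
A(K) = 45 + 12*K (A(K) = (-10 + 12*K) - 1*(-55) = (-10 + 12*K) + 55 = 45 + 12*K)
(o(41) + 17977)/(39397 + A(116)) = ((-37/100 - 1/100*41) + 17977)/(39397 + (45 + 12*116)) = ((-37/100 - 41/100) + 17977)/(39397 + (45 + 1392)) = (-39/50 + 17977)/(39397 + 1437) = (898811/50)/40834 = (898811/50)*(1/40834) = 898811/2041700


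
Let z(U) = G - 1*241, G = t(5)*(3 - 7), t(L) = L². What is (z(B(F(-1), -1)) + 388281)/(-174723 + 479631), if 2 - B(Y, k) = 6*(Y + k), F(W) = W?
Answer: 96985/76227 ≈ 1.2723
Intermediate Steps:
B(Y, k) = 2 - 6*Y - 6*k (B(Y, k) = 2 - 6*(Y + k) = 2 - (6*Y + 6*k) = 2 + (-6*Y - 6*k) = 2 - 6*Y - 6*k)
G = -100 (G = 5²*(3 - 7) = 25*(-4) = -100)
z(U) = -341 (z(U) = -100 - 1*241 = -100 - 241 = -341)
(z(B(F(-1), -1)) + 388281)/(-174723 + 479631) = (-341 + 388281)/(-174723 + 479631) = 387940/304908 = 387940*(1/304908) = 96985/76227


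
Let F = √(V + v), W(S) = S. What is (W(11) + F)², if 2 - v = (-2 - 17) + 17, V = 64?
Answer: 189 + 44*√17 ≈ 370.42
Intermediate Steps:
v = 4 (v = 2 - ((-2 - 17) + 17) = 2 - (-19 + 17) = 2 - 1*(-2) = 2 + 2 = 4)
F = 2*√17 (F = √(64 + 4) = √68 = 2*√17 ≈ 8.2462)
(W(11) + F)² = (11 + 2*√17)²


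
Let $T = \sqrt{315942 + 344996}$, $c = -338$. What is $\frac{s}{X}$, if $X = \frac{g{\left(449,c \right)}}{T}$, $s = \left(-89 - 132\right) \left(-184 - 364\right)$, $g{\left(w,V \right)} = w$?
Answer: $\frac{121108 \sqrt{660938}}{449} \approx 2.1928 \cdot 10^{5}$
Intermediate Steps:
$T = \sqrt{660938} \approx 812.98$
$s = 121108$ ($s = \left(-89 - 132\right) \left(-548\right) = \left(-221\right) \left(-548\right) = 121108$)
$X = \frac{449 \sqrt{660938}}{660938}$ ($X = \frac{449}{\sqrt{660938}} = 449 \frac{\sqrt{660938}}{660938} = \frac{449 \sqrt{660938}}{660938} \approx 0.55229$)
$\frac{s}{X} = \frac{121108}{\frac{449}{660938} \sqrt{660938}} = 121108 \frac{\sqrt{660938}}{449} = \frac{121108 \sqrt{660938}}{449}$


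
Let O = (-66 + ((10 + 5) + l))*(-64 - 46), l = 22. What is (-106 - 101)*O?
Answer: -660330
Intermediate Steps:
O = 3190 (O = (-66 + ((10 + 5) + 22))*(-64 - 46) = (-66 + (15 + 22))*(-110) = (-66 + 37)*(-110) = -29*(-110) = 3190)
(-106 - 101)*O = (-106 - 101)*3190 = -207*3190 = -660330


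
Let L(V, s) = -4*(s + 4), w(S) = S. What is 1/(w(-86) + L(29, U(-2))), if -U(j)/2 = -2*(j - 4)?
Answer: -1/6 ≈ -0.16667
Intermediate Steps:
U(j) = -16 + 4*j (U(j) = -(-4)*(j - 4) = -(-4)*(-4 + j) = -2*(8 - 2*j) = -16 + 4*j)
L(V, s) = -16 - 4*s (L(V, s) = -4*(4 + s) = -16 - 4*s)
1/(w(-86) + L(29, U(-2))) = 1/(-86 + (-16 - 4*(-16 + 4*(-2)))) = 1/(-86 + (-16 - 4*(-16 - 8))) = 1/(-86 + (-16 - 4*(-24))) = 1/(-86 + (-16 + 96)) = 1/(-86 + 80) = 1/(-6) = -1/6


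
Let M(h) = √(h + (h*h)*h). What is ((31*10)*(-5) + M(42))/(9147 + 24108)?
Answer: -310/6651 + √74130/33255 ≈ -0.038422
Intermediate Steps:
M(h) = √(h + h³) (M(h) = √(h + h²*h) = √(h + h³))
((31*10)*(-5) + M(42))/(9147 + 24108) = ((31*10)*(-5) + √(42 + 42³))/(9147 + 24108) = (310*(-5) + √(42 + 74088))/33255 = (-1550 + √74130)*(1/33255) = -310/6651 + √74130/33255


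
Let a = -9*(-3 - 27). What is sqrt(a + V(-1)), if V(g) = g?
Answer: sqrt(269) ≈ 16.401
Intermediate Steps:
a = 270 (a = -9*(-30) = 270)
sqrt(a + V(-1)) = sqrt(270 - 1) = sqrt(269)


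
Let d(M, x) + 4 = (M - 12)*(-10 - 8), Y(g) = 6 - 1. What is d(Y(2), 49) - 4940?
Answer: -4818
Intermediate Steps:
Y(g) = 5
d(M, x) = 212 - 18*M (d(M, x) = -4 + (M - 12)*(-10 - 8) = -4 + (-12 + M)*(-18) = -4 + (216 - 18*M) = 212 - 18*M)
d(Y(2), 49) - 4940 = (212 - 18*5) - 4940 = (212 - 90) - 4940 = 122 - 4940 = -4818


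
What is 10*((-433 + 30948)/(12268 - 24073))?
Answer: -61030/2361 ≈ -25.849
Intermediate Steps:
10*((-433 + 30948)/(12268 - 24073)) = 10*(30515/(-11805)) = 10*(30515*(-1/11805)) = 10*(-6103/2361) = -61030/2361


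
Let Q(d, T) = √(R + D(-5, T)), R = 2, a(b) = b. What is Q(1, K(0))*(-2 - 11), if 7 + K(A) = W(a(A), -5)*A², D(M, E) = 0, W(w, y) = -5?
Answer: -13*√2 ≈ -18.385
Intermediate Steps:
K(A) = -7 - 5*A²
Q(d, T) = √2 (Q(d, T) = √(2 + 0) = √2)
Q(1, K(0))*(-2 - 11) = √2*(-2 - 11) = √2*(-13) = -13*√2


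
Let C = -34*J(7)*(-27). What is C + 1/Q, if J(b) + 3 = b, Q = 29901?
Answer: 109796473/29901 ≈ 3672.0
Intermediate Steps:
J(b) = -3 + b
C = 3672 (C = -34*(-3 + 7)*(-27) = -34*4*(-27) = -136*(-27) = 3672)
C + 1/Q = 3672 + 1/29901 = 109796473/29901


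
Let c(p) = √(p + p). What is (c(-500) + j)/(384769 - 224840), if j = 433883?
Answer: 433883/159929 + 10*I*√10/159929 ≈ 2.713 + 0.00019773*I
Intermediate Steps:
c(p) = √2*√p (c(p) = √(2*p) = √2*√p)
(c(-500) + j)/(384769 - 224840) = (√2*√(-500) + 433883)/(384769 - 224840) = (√2*(10*I*√5) + 433883)/159929 = (10*I*√10 + 433883)*(1/159929) = (433883 + 10*I*√10)*(1/159929) = 433883/159929 + 10*I*√10/159929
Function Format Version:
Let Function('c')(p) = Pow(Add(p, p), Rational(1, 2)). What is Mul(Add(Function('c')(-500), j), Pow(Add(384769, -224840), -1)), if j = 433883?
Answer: Add(Rational(433883, 159929), Mul(Rational(10, 159929), I, Pow(10, Rational(1, 2)))) ≈ Add(2.7130, Mul(0.00019773, I))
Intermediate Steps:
Function('c')(p) = Mul(Pow(2, Rational(1, 2)), Pow(p, Rational(1, 2))) (Function('c')(p) = Pow(Mul(2, p), Rational(1, 2)) = Mul(Pow(2, Rational(1, 2)), Pow(p, Rational(1, 2))))
Mul(Add(Function('c')(-500), j), Pow(Add(384769, -224840), -1)) = Mul(Add(Mul(Pow(2, Rational(1, 2)), Pow(-500, Rational(1, 2))), 433883), Pow(Add(384769, -224840), -1)) = Mul(Add(Mul(Pow(2, Rational(1, 2)), Mul(10, I, Pow(5, Rational(1, 2)))), 433883), Pow(159929, -1)) = Mul(Add(Mul(10, I, Pow(10, Rational(1, 2))), 433883), Rational(1, 159929)) = Mul(Add(433883, Mul(10, I, Pow(10, Rational(1, 2)))), Rational(1, 159929)) = Add(Rational(433883, 159929), Mul(Rational(10, 159929), I, Pow(10, Rational(1, 2))))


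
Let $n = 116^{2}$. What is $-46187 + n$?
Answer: $-32731$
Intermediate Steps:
$n = 13456$
$-46187 + n = -46187 + 13456 = -32731$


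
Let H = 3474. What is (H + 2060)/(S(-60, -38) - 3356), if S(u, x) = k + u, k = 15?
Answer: -5534/3401 ≈ -1.6272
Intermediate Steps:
S(u, x) = 15 + u
(H + 2060)/(S(-60, -38) - 3356) = (3474 + 2060)/((15 - 60) - 3356) = 5534/(-45 - 3356) = 5534/(-3401) = 5534*(-1/3401) = -5534/3401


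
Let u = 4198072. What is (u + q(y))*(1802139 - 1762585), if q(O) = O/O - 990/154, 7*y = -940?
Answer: 1162352276164/7 ≈ 1.6605e+11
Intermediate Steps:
y = -940/7 (y = (⅐)*(-940) = -940/7 ≈ -134.29)
q(O) = -38/7 (q(O) = 1 - 990*1/154 = 1 - 45/7 = -38/7)
(u + q(y))*(1802139 - 1762585) = (4198072 - 38/7)*(1802139 - 1762585) = (29386466/7)*39554 = 1162352276164/7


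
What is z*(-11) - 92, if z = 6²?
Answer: -488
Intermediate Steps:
z = 36
z*(-11) - 92 = 36*(-11) - 92 = -396 - 92 = -488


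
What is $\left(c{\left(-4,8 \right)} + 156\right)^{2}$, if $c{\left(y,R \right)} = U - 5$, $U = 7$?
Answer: $24964$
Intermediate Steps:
$c{\left(y,R \right)} = 2$ ($c{\left(y,R \right)} = 7 - 5 = 2$)
$\left(c{\left(-4,8 \right)} + 156\right)^{2} = \left(2 + 156\right)^{2} = 158^{2} = 24964$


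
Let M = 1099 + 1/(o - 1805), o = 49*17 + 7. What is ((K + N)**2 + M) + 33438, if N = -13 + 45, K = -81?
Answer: 35645169/965 ≈ 36938.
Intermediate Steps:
o = 840 (o = 833 + 7 = 840)
M = 1060534/965 (M = 1099 + 1/(840 - 1805) = 1099 + 1/(-965) = 1099 - 1/965 = 1060534/965 ≈ 1099.0)
N = 32
((K + N)**2 + M) + 33438 = ((-81 + 32)**2 + 1060534/965) + 33438 = ((-49)**2 + 1060534/965) + 33438 = (2401 + 1060534/965) + 33438 = 3377499/965 + 33438 = 35645169/965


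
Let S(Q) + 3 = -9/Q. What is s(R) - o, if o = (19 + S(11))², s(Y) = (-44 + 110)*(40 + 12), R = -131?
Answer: 387383/121 ≈ 3201.5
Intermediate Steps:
s(Y) = 3432 (s(Y) = 66*52 = 3432)
S(Q) = -3 - 9/Q
o = 27889/121 (o = (19 + (-3 - 9/11))² = (19 - 42/11)² = (167/11)² = 27889/121 ≈ 230.49)
s(R) - o = 3432 - 1*27889/121 = 3432 - 27889/121 = 387383/121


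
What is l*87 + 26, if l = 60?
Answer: 5246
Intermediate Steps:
l*87 + 26 = 60*87 + 26 = 5220 + 26 = 5246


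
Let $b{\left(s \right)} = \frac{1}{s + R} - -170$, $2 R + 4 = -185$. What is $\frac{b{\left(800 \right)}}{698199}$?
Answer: $\frac{239872}{985158789} \approx 0.00024349$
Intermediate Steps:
$R = - \frac{189}{2}$ ($R = -2 + \frac{1}{2} \left(-185\right) = -2 - \frac{185}{2} = - \frac{189}{2} \approx -94.5$)
$b{\left(s \right)} = 170 + \frac{1}{- \frac{189}{2} + s}$ ($b{\left(s \right)} = \frac{1}{s - \frac{189}{2}} - -170 = \frac{1}{- \frac{189}{2} + s} + 170 = 170 + \frac{1}{- \frac{189}{2} + s}$)
$\frac{b{\left(800 \right)}}{698199} = \frac{4 \frac{1}{-189 + 2 \cdot 800} \left(-8032 + 85 \cdot 800\right)}{698199} = \frac{4 \left(-8032 + 68000\right)}{-189 + 1600} \cdot \frac{1}{698199} = 4 \cdot \frac{1}{1411} \cdot 59968 \cdot \frac{1}{698199} = \frac{239872}{1411} \cdot \frac{1}{698199} = \frac{239872}{985158789}$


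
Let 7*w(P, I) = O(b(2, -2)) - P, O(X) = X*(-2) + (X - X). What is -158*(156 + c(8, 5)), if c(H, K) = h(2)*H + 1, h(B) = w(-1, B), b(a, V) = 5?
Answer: -162266/7 ≈ -23181.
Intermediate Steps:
O(X) = -2*X (O(X) = -2*X + 0 = -2*X)
w(P, I) = -10/7 - P/7 (w(P, I) = (-2*5 - P)/7 = (-10 - P)/7 = -10/7 - P/7)
h(B) = -9/7 (h(B) = -10/7 - ⅐*(-1) = -10/7 + ⅐ = -9/7)
c(H, K) = 1 - 9*H/7 (c(H, K) = -9*H/7 + 1 = 1 - 9*H/7)
-158*(156 + c(8, 5)) = -158*(156 + (1 - 9/7*8)) = -158*(156 + (1 - 72/7)) = -158*(156 - 65/7) = -158*1027/7 = -162266/7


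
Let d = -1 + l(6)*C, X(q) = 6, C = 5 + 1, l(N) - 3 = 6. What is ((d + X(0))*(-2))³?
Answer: -1643032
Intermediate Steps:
l(N) = 9 (l(N) = 3 + 6 = 9)
C = 6
d = 53 (d = -1 + 9*6 = -1 + 54 = 53)
((d + X(0))*(-2))³ = ((53 + 6)*(-2))³ = (59*(-2))³ = (-118)³ = -1643032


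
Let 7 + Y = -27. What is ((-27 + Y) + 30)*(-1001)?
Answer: 31031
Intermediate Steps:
Y = -34 (Y = -7 - 27 = -34)
((-27 + Y) + 30)*(-1001) = ((-27 - 34) + 30)*(-1001) = (-61 + 30)*(-1001) = -31*(-1001) = 31031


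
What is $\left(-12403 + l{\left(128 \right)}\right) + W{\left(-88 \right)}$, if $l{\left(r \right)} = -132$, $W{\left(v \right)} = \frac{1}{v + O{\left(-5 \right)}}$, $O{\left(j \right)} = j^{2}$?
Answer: $- \frac{789706}{63} \approx -12535.0$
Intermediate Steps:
$W{\left(v \right)} = \frac{1}{25 + v}$ ($W{\left(v \right)} = \frac{1}{v + \left(-5\right)^{2}} = \frac{1}{v + 25} = \frac{1}{25 + v}$)
$\left(-12403 + l{\left(128 \right)}\right) + W{\left(-88 \right)} = \left(-12403 - 132\right) + \frac{1}{25 - 88} = -12535 + \frac{1}{-63} = -12535 - \frac{1}{63} = - \frac{789706}{63}$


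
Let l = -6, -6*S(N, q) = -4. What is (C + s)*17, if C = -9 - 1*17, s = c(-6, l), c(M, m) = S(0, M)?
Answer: -1292/3 ≈ -430.67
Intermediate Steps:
S(N, q) = 2/3 (S(N, q) = -1/6*(-4) = 2/3)
c(M, m) = 2/3
s = 2/3 ≈ 0.66667
C = -26 (C = -9 - 17 = -26)
(C + s)*17 = (-26 + 2/3)*17 = -76/3*17 = -1292/3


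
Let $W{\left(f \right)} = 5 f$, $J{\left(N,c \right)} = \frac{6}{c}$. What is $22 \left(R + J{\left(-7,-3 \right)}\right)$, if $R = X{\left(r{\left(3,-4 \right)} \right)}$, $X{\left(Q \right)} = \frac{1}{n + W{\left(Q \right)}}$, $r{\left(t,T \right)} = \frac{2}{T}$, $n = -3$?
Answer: $-48$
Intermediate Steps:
$X{\left(Q \right)} = \frac{1}{-3 + 5 Q}$
$R = - \frac{2}{11}$ ($R = \frac{1}{-3 + 5 \frac{2}{-4}} = \frac{1}{-3 + 5 \cdot 2 \left(- \frac{1}{4}\right)} = \frac{1}{-3 + 5 \left(- \frac{1}{2}\right)} = \frac{1}{-3 - \frac{5}{2}} = \frac{1}{- \frac{11}{2}} = - \frac{2}{11} \approx -0.18182$)
$22 \left(R + J{\left(-7,-3 \right)}\right) = 22 \left(- \frac{2}{11} + \frac{6}{-3}\right) = 22 \left(- \frac{2}{11} + 6 \left(- \frac{1}{3}\right)\right) = 22 \left(- \frac{2}{11} - 2\right) = 22 \left(- \frac{24}{11}\right) = -48$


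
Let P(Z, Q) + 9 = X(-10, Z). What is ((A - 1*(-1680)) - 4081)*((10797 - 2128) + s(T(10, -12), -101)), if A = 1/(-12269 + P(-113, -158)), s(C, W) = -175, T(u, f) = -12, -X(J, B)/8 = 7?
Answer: -125770381945/6167 ≈ -2.0394e+7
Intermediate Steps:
X(J, B) = -56 (X(J, B) = -8*7 = -56)
P(Z, Q) = -65 (P(Z, Q) = -9 - 56 = -65)
A = -1/12334 (A = 1/(-12269 - 65) = 1/(-12334) = -1/12334 ≈ -8.1077e-5)
((A - 1*(-1680)) - 4081)*((10797 - 2128) + s(T(10, -12), -101)) = ((-1/12334 - 1*(-1680)) - 4081)*((10797 - 2128) - 175) = ((-1/12334 + 1680) - 4081)*(8669 - 175) = (20721119/12334 - 4081)*8494 = -29613935/12334*8494 = -125770381945/6167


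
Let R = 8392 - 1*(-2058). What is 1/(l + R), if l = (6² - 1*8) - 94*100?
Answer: 1/1078 ≈ 0.00092764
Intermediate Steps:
R = 10450 (R = 8392 + 2058 = 10450)
l = -9372 (l = (36 - 8) - 9400 = 28 - 9400 = -9372)
1/(l + R) = 1/(-9372 + 10450) = 1/1078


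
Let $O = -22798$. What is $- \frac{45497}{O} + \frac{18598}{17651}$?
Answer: $\frac{1227064751}{402407498} \approx 3.0493$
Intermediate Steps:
$- \frac{45497}{O} + \frac{18598}{17651} = - \frac{45497}{-22798} + \frac{18598}{17651} = \left(-45497\right) \left(- \frac{1}{22798}\right) + 18598 \cdot \frac{1}{17651} = \frac{45497}{22798} + \frac{18598}{17651} = \frac{1227064751}{402407498}$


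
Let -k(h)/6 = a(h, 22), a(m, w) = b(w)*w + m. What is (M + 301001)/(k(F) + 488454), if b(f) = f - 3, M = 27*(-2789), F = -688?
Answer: 112849/245037 ≈ 0.46054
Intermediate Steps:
M = -75303
b(f) = -3 + f
a(m, w) = m + w*(-3 + w) (a(m, w) = (-3 + w)*w + m = w*(-3 + w) + m = m + w*(-3 + w))
k(h) = -2508 - 6*h (k(h) = -6*(h + 22*(-3 + 22)) = -6*(h + 22*19) = -6*(h + 418) = -6*(418 + h) = -2508 - 6*h)
(M + 301001)/(k(F) + 488454) = (-75303 + 301001)/((-2508 - 6*(-688)) + 488454) = 225698/((-2508 + 4128) + 488454) = 225698/(1620 + 488454) = 225698/490074 = 225698*(1/490074) = 112849/245037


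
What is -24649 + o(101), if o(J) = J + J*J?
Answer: -14347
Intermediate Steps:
o(J) = J + J²
-24649 + o(101) = -24649 + 101*(1 + 101) = -24649 + 101*102 = -24649 + 10302 = -14347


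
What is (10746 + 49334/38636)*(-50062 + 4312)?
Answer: -4749213598125/9659 ≈ -4.9169e+8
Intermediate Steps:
(10746 + 49334/38636)*(-50062 + 4312) = (10746 + 49334*(1/38636))*(-45750) = (10746 + 24667/19318)*(-45750) = (207615895/19318)*(-45750) = -4749213598125/9659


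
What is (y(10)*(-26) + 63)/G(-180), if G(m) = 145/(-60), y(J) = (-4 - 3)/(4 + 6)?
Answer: -168/5 ≈ -33.600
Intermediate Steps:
y(J) = -7/10
G(m) = -29/12 (G(m) = 145*(-1/60) = -29/12)
(y(10)*(-26) + 63)/G(-180) = (-7/10*(-26) + 63)/(-29/12) = (91/5 + 63)*(-12/29) = (406/5)*(-12/29) = -168/5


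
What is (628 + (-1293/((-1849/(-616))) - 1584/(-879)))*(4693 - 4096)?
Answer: 64373724348/541757 ≈ 1.1882e+5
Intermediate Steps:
(628 + (-1293/((-1849/(-616))) - 1584/(-879)))*(4693 - 4096) = (628 + (-1293/((-1849*(-1/616))) - 1584*(-1/879)))*597 = (628 + (-1293/1849/616 + 528/293))*597 = (628 + (-1293*616/1849 + 528/293))*597 = (628 + (-796488/1849 + 528/293))*597 = (628 - 232394712/541757)*597 = (107828684/541757)*597 = 64373724348/541757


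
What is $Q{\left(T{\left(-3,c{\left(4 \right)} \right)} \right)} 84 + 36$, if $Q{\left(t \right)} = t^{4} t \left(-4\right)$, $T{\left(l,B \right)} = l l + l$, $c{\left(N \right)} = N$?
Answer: $-2612700$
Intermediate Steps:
$T{\left(l,B \right)} = l + l^{2}$ ($T{\left(l,B \right)} = l^{2} + l = l + l^{2}$)
$Q{\left(t \right)} = - 4 t^{5}$ ($Q{\left(t \right)} = t^{5} \left(-4\right) = - 4 t^{5}$)
$Q{\left(T{\left(-3,c{\left(4 \right)} \right)} \right)} 84 + 36 = - 4 \left(- 3 \left(1 - 3\right)\right)^{5} \cdot 84 + 36 = - 4 \left(\left(-3\right) \left(-2\right)\right)^{5} \cdot 84 + 36 = - 4 \cdot 6^{5} \cdot 84 + 36 = \left(-4\right) 7776 \cdot 84 + 36 = \left(-31104\right) 84 + 36 = -2612736 + 36 = -2612700$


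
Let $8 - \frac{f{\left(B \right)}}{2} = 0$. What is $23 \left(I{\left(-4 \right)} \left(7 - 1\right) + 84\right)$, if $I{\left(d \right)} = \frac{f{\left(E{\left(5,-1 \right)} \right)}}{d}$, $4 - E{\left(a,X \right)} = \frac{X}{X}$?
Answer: $1380$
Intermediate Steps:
$E{\left(a,X \right)} = 3$ ($E{\left(a,X \right)} = 4 - \frac{X}{X} = 4 - 1 = 3$)
$f{\left(B \right)} = 16$ ($f{\left(B \right)} = 16 - 0 = 16 + 0 = 16$)
$I{\left(d \right)} = \frac{16}{d}$
$23 \left(I{\left(-4 \right)} \left(7 - 1\right) + 84\right) = 23 \left(\frac{16}{-4} \left(7 - 1\right) + 84\right) = 23 \left(16 \left(- \frac{1}{4}\right) 6 + 84\right) = 23 \left(\left(-4\right) 6 + 84\right) = 23 \left(-24 + 84\right) = 23 \cdot 60 = 1380$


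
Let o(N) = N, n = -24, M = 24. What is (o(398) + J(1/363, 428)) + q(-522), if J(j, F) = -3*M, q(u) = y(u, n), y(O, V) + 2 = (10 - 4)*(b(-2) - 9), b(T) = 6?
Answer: 306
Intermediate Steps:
y(O, V) = -20 (y(O, V) = -2 + (10 - 4)*(6 - 9) = -2 + 6*(-3) = -2 - 18 = -20)
q(u) = -20
J(j, F) = -72 (J(j, F) = -3*24 = -72)
(o(398) + J(1/363, 428)) + q(-522) = (398 - 72) - 20 = 326 - 20 = 306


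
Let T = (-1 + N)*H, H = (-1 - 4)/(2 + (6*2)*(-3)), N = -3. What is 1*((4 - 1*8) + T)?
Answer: -78/17 ≈ -4.5882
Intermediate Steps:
H = 5/34 (H = -5/(2 + 12*(-3)) = -5/(2 - 36) = -5/(-34) = -5*(-1/34) = 5/34 ≈ 0.14706)
T = -10/17 (T = (-1 - 3)*(5/34) = -4*5/34 = -10/17 ≈ -0.58823)
1*((4 - 1*8) + T) = 1*((4 - 1*8) - 10/17) = 1*((4 - 8) - 10/17) = 1*(-4 - 10/17) = 1*(-78/17) = -78/17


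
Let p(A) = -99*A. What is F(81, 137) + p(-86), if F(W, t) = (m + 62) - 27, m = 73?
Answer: 8622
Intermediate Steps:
F(W, t) = 108 (F(W, t) = (73 + 62) - 27 = 135 - 27 = 108)
F(81, 137) + p(-86) = 108 - 99*(-86) = 108 + 8514 = 8622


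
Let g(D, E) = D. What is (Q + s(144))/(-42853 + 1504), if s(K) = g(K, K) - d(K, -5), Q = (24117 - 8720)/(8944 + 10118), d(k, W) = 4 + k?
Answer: 8693/112599234 ≈ 7.7203e-5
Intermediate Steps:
Q = 15397/19062 ≈ 0.80773
s(K) = -4 (s(K) = K - (4 + K) = K + (-4 - K) = -4)
(Q + s(144))/(-42853 + 1504) = (15397/19062 - 4)/(-42853 + 1504) = -60851/19062/(-41349) = -60851/19062*(-1/41349) = 8693/112599234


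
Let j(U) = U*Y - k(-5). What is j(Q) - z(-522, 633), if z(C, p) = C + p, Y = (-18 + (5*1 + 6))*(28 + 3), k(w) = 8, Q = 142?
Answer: -30933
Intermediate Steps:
Y = -217 (Y = (-18 + (5 + 6))*31 = (-18 + 11)*31 = -7*31 = -217)
j(U) = -8 - 217*U (j(U) = U*(-217) - 1*8 = -217*U - 8 = -8 - 217*U)
j(Q) - z(-522, 633) = (-8 - 217*142) - (-522 + 633) = (-8 - 30814) - 1*111 = -30822 - 111 = -30933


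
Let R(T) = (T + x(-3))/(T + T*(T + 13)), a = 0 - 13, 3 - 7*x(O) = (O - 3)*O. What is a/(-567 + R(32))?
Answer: 133952/5842159 ≈ 0.022929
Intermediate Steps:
x(O) = 3/7 - O*(-3 + O)/7 (x(O) = 3/7 - (O - 3)*O/7 = 3/7 - (-3 + O)*O/7 = 3/7 - O*(-3 + O)/7)
a = -13
R(T) = (-15/7 + T)/(T + T*(13 + T)) (R(T) = (T + (3/7 - 1/7*(-3)**2 + (3/7)*(-3)))/(T + T*(T + 13)) = (T + (3/7 - 1/7*9 - 9/7))/(T + T*(13 + T)) = (T + (3/7 - 9/7 - 9/7))/(T + T*(13 + T)) = (T - 15/7)/(T + T*(13 + T)) = (-15/7 + T)/(T + T*(13 + T)))
a/(-567 + R(32)) = -13/(-567 + (-15/7 + 32)/(32*(14 + 32))) = -13/(-567 + (1/32)*(209/7)/46) = -13/(-567 + (1/32)*(1/46)*(209/7)) = -13/(-567 + 209/10304) = -13/(-5842159/10304) = -10304/5842159*(-13) = 133952/5842159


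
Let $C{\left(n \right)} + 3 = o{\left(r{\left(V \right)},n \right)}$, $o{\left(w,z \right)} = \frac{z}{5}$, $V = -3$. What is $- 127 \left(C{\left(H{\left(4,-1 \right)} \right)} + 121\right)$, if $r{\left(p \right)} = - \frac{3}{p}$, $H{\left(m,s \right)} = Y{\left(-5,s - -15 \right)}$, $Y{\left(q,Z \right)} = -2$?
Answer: $- \frac{74676}{5} \approx -14935.0$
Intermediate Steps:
$H{\left(m,s \right)} = -2$
$o{\left(w,z \right)} = \frac{z}{5}$ ($o{\left(w,z \right)} = z \frac{1}{5} = \frac{z}{5}$)
$C{\left(n \right)} = -3 + \frac{n}{5}$
$- 127 \left(C{\left(H{\left(4,-1 \right)} \right)} + 121\right) = - 127 \left(\left(-3 + \frac{1}{5} \left(-2\right)\right) + 121\right) = - 127 \left(\left(-3 - \frac{2}{5}\right) + 121\right) = - 127 \left(- \frac{17}{5} + 121\right) = \left(-127\right) \frac{588}{5} = - \frac{74676}{5}$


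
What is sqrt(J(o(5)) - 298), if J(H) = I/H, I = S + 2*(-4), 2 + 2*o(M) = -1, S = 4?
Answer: I*sqrt(2658)/3 ≈ 17.185*I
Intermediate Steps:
o(M) = -3/2 (o(M) = -1 + (1/2)*(-1) = -1 - 1/2 = -3/2)
I = -4 (I = 4 + 2*(-4) = 4 - 8 = -4)
J(H) = -4/H
sqrt(J(o(5)) - 298) = sqrt(-4/(-3/2) - 298) = sqrt(-4*(-2/3) - 298) = sqrt(8/3 - 298) = sqrt(-886/3) = I*sqrt(2658)/3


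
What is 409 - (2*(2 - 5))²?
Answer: 373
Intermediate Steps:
409 - (2*(2 - 5))² = 409 - (2*(-3))² = 409 - 1*(-6)² = 409 - 1*36 = 409 - 36 = 373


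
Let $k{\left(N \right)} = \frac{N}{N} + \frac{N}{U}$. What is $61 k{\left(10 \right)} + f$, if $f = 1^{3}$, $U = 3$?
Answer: $\frac{796}{3} \approx 265.33$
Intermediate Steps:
$k{\left(N \right)} = 1 + \frac{N}{3}$ ($k{\left(N \right)} = \frac{N}{N} + \frac{N}{3} = 1 + N \frac{1}{3} = 1 + \frac{N}{3}$)
$f = 1$
$61 k{\left(10 \right)} + f = 61 \left(1 + \frac{1}{3} \cdot 10\right) + 1 = 61 \left(1 + \frac{10}{3}\right) + 1 = 61 \cdot \frac{13}{3} + 1 = \frac{793}{3} + 1 = \frac{796}{3}$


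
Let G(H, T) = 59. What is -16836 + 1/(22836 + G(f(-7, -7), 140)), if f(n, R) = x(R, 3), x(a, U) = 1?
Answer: -385460219/22895 ≈ -16836.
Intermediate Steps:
f(n, R) = 1
-16836 + 1/(22836 + G(f(-7, -7), 140)) = -16836 + 1/(22836 + 59) = -16836 + 1/22895 = -385460219/22895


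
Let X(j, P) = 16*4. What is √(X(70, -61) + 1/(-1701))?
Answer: √2286123/189 ≈ 8.0000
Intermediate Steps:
X(j, P) = 64
√(X(70, -61) + 1/(-1701)) = √(64 + 1/(-1701)) = √(64 - 1/1701) = √(108863/1701) = √2286123/189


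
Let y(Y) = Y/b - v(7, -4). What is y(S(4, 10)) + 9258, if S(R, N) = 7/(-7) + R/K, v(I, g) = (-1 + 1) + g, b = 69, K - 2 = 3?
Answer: 3195389/345 ≈ 9262.0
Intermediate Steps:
K = 5 (K = 2 + 3 = 5)
v(I, g) = g (v(I, g) = 0 + g = g)
S(R, N) = -1 + R/5 (S(R, N) = 7/(-7) + R/5 = 7*(-1/7) + R*(1/5) = -1 + R/5)
y(Y) = 4 + Y/69 (y(Y) = Y/69 - 1*(-4) = Y*(1/69) + 4 = Y/69 + 4 = 4 + Y/69)
y(S(4, 10)) + 9258 = (4 + (-1 + (1/5)*4)/69) + 9258 = (4 + (-1 + 4/5)/69) + 9258 = (4 + (1/69)*(-1/5)) + 9258 = (4 - 1/345) + 9258 = 1379/345 + 9258 = 3195389/345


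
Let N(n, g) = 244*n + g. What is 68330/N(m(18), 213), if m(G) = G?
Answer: 13666/921 ≈ 14.838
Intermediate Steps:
N(n, g) = g + 244*n
68330/N(m(18), 213) = 68330/(213 + 244*18) = 68330/(213 + 4392) = 68330/4605 = 68330*(1/4605) = 13666/921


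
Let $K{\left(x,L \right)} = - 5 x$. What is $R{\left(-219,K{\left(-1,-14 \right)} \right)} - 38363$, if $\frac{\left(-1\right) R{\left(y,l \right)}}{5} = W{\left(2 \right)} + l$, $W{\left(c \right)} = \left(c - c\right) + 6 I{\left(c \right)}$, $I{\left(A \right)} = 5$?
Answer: $-38538$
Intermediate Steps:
$W{\left(c \right)} = 30$ ($W{\left(c \right)} = \left(c - c\right) + 6 \cdot 5 = 0 + 30 = 30$)
$R{\left(y,l \right)} = -150 - 5 l$ ($R{\left(y,l \right)} = - 5 \left(30 + l\right) = -150 - 5 l$)
$R{\left(-219,K{\left(-1,-14 \right)} \right)} - 38363 = \left(-150 - 5 \left(\left(-5\right) \left(-1\right)\right)\right) - 38363 = \left(-150 - 25\right) - 38363 = -175 - 38363 = -38538$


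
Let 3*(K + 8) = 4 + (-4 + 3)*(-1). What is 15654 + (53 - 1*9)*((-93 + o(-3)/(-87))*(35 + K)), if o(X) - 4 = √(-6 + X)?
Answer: -26545786/261 - 3784*I/87 ≈ -1.0171e+5 - 43.494*I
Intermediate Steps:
K = -19/3 (K = -8 + (4 + (-4 + 3)*(-1))/3 = -8 + (4 - 1*(-1))/3 = -8 + (4 + 1)/3 = -8 + (⅓)*5 = -8 + 5/3 = -19/3 ≈ -6.3333)
o(X) = 4 + √(-6 + X)
15654 + (53 - 1*9)*((-93 + o(-3)/(-87))*(35 + K)) = 15654 + (53 - 1*9)*((-93 + (4 + √(-6 - 3))/(-87))*(35 - 19/3)) = 15654 + (53 - 9)*((-93 + (4 + √(-9))*(-1/87))*(86/3)) = 15654 + 44*((-93 + (4 + 3*I)*(-1/87))*(86/3)) = 15654 + 44*((-93 + (-4/87 - I/29))*(86/3)) = 15654 + 44*((-8095/87 - I/29)*(86/3)) = 15654 + 44*(-696170/261 - 86*I/87) = 15654 + (-30631480/261 - 3784*I/87) = -26545786/261 - 3784*I/87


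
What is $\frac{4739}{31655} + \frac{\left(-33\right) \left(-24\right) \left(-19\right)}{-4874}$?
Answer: $\frac{249721163}{77143235} \approx 3.2371$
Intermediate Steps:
$\frac{4739}{31655} + \frac{\left(-33\right) \left(-24\right) \left(-19\right)}{-4874} = 4739 \cdot \frac{1}{31655} + 792 \left(-19\right) \left(- \frac{1}{4874}\right) = \frac{4739}{31655} - - \frac{7524}{2437} = \frac{4739}{31655} + \frac{7524}{2437} = \frac{249721163}{77143235}$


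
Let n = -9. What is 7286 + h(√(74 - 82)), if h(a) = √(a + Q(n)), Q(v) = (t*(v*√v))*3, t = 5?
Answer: 7286 + √(I*(-405 + 2*√2)) ≈ 7300.2 - 14.18*I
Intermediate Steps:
Q(v) = 15*v^(3/2) (Q(v) = (5*(v*√v))*3 = (5*v^(3/2))*3 = 15*v^(3/2))
h(a) = √(a - 405*I) (h(a) = √(a + 15*(-9)^(3/2)) = √(a + 15*(-27*I)) = √(a - 405*I))
7286 + h(√(74 - 82)) = 7286 + √(√(74 - 82) - 405*I) = 7286 + √(√(-8) - 405*I) = 7286 + √(2*I*√2 - 405*I) = 7286 + √(-405*I + 2*I*√2)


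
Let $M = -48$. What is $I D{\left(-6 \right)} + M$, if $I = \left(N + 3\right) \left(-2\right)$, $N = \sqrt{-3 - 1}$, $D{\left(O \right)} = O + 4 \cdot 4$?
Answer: $-108 - 40 i \approx -108.0 - 40.0 i$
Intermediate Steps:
$D{\left(O \right)} = 16 + O$ ($D{\left(O \right)} = O + 16 = 16 + O$)
$N = 2 i$ ($N = \sqrt{-4} = 2 i \approx 2.0 i$)
$I = -6 - 4 i$ ($I = \left(2 i + 3\right) \left(-2\right) = \left(3 + 2 i\right) \left(-2\right) = -6 - 4 i \approx -6.0 - 4.0 i$)
$I D{\left(-6 \right)} + M = \left(-6 - 4 i\right) \left(16 - 6\right) - 48 = \left(-6 - 4 i\right) 10 - 48 = \left(-60 - 40 i\right) - 48 = -108 - 40 i$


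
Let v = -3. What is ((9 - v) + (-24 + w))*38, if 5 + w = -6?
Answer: -874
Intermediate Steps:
w = -11 (w = -5 - 6 = -11)
((9 - v) + (-24 + w))*38 = ((9 - 1*(-3)) + (-24 - 11))*38 = ((9 + 3) - 35)*38 = (12 - 35)*38 = -23*38 = -874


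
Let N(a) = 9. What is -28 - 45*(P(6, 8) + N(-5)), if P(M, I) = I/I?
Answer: -478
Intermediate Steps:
P(M, I) = 1
-28 - 45*(P(6, 8) + N(-5)) = -28 - 45*(1 + 9) = -28 - 45*10 = -28 - 450 = -478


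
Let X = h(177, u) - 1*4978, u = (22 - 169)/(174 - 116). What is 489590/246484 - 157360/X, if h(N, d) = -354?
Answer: 5174652015/164281586 ≈ 31.499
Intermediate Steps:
u = -147/58 ≈ -2.5345
X = -5332 (X = -354 - 1*4978 = -354 - 4978 = -5332)
489590/246484 - 157360/X = 489590/246484 - 157360/(-5332) = 489590*(1/246484) - 157360*(-1/5332) = 244795/123242 + 39340/1333 = 5174652015/164281586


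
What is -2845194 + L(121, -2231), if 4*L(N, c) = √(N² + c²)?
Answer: -2845194 + √4992002/4 ≈ -2.8446e+6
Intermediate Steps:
L(N, c) = √(N² + c²)/4
-2845194 + L(121, -2231) = -2845194 + √(121² + (-2231)²)/4 = -2845194 + √(14641 + 4977361)/4 = -2845194 + √4992002/4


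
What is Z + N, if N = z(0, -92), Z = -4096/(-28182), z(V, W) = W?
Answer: -1294324/14091 ≈ -91.855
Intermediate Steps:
Z = 2048/14091 (Z = -4096*(-1/28182) = 2048/14091 ≈ 0.14534)
N = -92
Z + N = 2048/14091 - 92 = -1294324/14091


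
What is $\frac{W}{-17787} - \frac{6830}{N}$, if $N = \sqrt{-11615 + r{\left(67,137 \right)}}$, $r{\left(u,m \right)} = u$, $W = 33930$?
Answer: $- \frac{11310}{5929} + \frac{3415 i \sqrt{2887}}{2887} \approx -1.9076 + 63.558 i$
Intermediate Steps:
$N = 2 i \sqrt{2887}$ ($N = \sqrt{-11615 + 67} = \sqrt{-11548} = 2 i \sqrt{2887} \approx 107.46 i$)
$\frac{W}{-17787} - \frac{6830}{N} = \frac{33930}{-17787} - \frac{6830}{2 i \sqrt{2887}} = 33930 \left(- \frac{1}{17787}\right) - 6830 \left(- \frac{i \sqrt{2887}}{5774}\right) = - \frac{11310}{5929} + \frac{3415 i \sqrt{2887}}{2887}$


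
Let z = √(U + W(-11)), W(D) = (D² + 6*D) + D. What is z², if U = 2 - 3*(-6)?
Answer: 64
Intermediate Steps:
W(D) = D² + 7*D
U = 20 (U = 2 + 18 = 20)
z = 8 (z = √(20 - 11*(7 - 11)) = √(20 - 11*(-4)) = √(20 + 44) = √64 = 8)
z² = 8² = 64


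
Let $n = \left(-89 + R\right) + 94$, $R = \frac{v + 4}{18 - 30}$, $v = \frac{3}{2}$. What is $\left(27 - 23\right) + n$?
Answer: $\frac{205}{24} \approx 8.5417$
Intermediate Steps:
$v = \frac{3}{2}$ ($v = 3 \cdot \frac{1}{2} = \frac{3}{2} \approx 1.5$)
$R = - \frac{11}{24}$ ($R = \frac{\frac{3}{2} + 4}{18 - 30} = \frac{11}{2 \left(-12\right)} = \frac{11}{2} \left(- \frac{1}{12}\right) = - \frac{11}{24} \approx -0.45833$)
$n = \frac{109}{24}$ ($n = \left(-89 - \frac{11}{24}\right) + 94 = - \frac{2147}{24} + 94 = \frac{109}{24} \approx 4.5417$)
$\left(27 - 23\right) + n = \left(27 - 23\right) + \frac{109}{24} = 4 + \frac{109}{24} = \frac{205}{24}$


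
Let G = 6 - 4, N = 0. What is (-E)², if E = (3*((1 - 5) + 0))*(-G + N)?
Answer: 576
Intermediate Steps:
G = 2
E = 24 (E = (3*((1 - 5) + 0))*(-1*2 + 0) = (3*(-4 + 0))*(-2 + 0) = (3*(-4))*(-2) = -12*(-2) = 24)
(-E)² = (-1*24)² = (-24)² = 576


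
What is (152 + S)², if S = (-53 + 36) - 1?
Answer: 17956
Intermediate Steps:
S = -18 (S = -17 - 1 = -18)
(152 + S)² = (152 - 18)² = 134² = 17956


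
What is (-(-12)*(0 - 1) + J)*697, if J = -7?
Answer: -13243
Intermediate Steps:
(-(-12)*(0 - 1) + J)*697 = (-(-12)*(0 - 1) - 7)*697 = (-(-12)*(-1) - 7)*697 = (-4*3 - 7)*697 = (-12 - 7)*697 = -19*697 = -13243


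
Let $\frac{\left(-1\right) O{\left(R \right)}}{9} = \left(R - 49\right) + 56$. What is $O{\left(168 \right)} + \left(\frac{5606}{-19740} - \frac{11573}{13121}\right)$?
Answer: $- \frac{204120228923}{129504270} \approx -1576.2$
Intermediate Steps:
$O{\left(R \right)} = -63 - 9 R$ ($O{\left(R \right)} = - 9 \left(\left(R - 49\right) + 56\right) = - 9 \left(\left(-49 + R\right) + 56\right) = - 9 \left(7 + R\right) = -63 - 9 R$)
$O{\left(168 \right)} + \left(\frac{5606}{-19740} - \frac{11573}{13121}\right) = \left(-63 - 1512\right) + \left(\frac{5606}{-19740} - \frac{11573}{13121}\right) = \left(-63 - 1512\right) + \left(5606 \left(- \frac{1}{19740}\right) - \frac{11573}{13121}\right) = -1575 - \frac{151003673}{129504270} = - \frac{204120228923}{129504270}$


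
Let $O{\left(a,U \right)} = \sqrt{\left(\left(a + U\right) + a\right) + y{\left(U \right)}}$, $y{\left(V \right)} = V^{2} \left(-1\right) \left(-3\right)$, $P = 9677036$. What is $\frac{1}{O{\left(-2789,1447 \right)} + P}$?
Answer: $\frac{2419259}{23411254867000} - \frac{\sqrt{392331}}{23411254867000} \approx 1.0331 \cdot 10^{-7}$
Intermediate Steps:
$y{\left(V \right)} = 3 V^{2}$ ($y{\left(V \right)} = - V^{2} \left(-3\right) = 3 V^{2}$)
$O{\left(a,U \right)} = \sqrt{U + 2 a + 3 U^{2}}$ ($O{\left(a,U \right)} = \sqrt{\left(\left(a + U\right) + a\right) + 3 U^{2}} = \sqrt{\left(\left(U + a\right) + a\right) + 3 U^{2}} = \sqrt{\left(U + 2 a\right) + 3 U^{2}} = \sqrt{U + 2 a + 3 U^{2}}$)
$\frac{1}{O{\left(-2789,1447 \right)} + P} = \frac{1}{\sqrt{1447 + 2 \left(-2789\right) + 3 \cdot 1447^{2}} + 9677036} = \frac{1}{\sqrt{1447 - 5578 + 3 \cdot 2093809} + 9677036} = \frac{1}{\sqrt{1447 - 5578 + 6281427} + 9677036} = \frac{1}{\sqrt{6277296} + 9677036} = \frac{1}{4 \sqrt{392331} + 9677036} = \frac{1}{9677036 + 4 \sqrt{392331}}$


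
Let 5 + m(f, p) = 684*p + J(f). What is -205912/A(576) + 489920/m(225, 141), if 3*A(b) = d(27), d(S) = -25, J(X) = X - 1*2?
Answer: 29861922616/1208275 ≈ 24715.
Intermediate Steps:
J(X) = -2 + X (J(X) = X - 2 = -2 + X)
m(f, p) = -7 + f + 684*p (m(f, p) = -5 + (684*p + (-2 + f)) = -5 + (-2 + f + 684*p) = -7 + f + 684*p)
A(b) = -25/3 (A(b) = (1/3)*(-25) = -25/3)
-205912/A(576) + 489920/m(225, 141) = -205912/(-25/3) + 489920/(-7 + 225 + 684*141) = -205912*(-3/25) + 489920/(-7 + 225 + 96444) = 617736/25 + 489920/96662 = 617736/25 + 489920*(1/96662) = 617736/25 + 244960/48331 = 29861922616/1208275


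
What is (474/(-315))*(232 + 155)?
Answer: -20382/35 ≈ -582.34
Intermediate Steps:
(474/(-315))*(232 + 155) = (474*(-1/315))*387 = -158/105*387 = -20382/35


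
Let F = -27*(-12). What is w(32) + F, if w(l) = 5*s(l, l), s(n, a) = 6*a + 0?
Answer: 1284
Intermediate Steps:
s(n, a) = 6*a
F = 324
w(l) = 30*l (w(l) = 5*(6*l) = 30*l)
w(32) + F = 30*32 + 324 = 960 + 324 = 1284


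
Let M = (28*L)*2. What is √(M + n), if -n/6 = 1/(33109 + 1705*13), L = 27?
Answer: √1154871215817/27637 ≈ 38.884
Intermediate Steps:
n = -3/27637 (n = -6/(33109 + 1705*13) = -6/(33109 + 22165) = -6/55274 = -6*1/55274 = -3/27637 ≈ -0.00010855)
M = 1512 (M = (28*27)*2 = 756*2 = 1512)
√(M + n) = √(1512 - 3/27637) = √(41787141/27637) = √1154871215817/27637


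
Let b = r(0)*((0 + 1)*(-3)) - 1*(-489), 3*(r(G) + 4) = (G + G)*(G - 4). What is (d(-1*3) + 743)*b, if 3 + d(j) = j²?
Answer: 375249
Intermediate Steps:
r(G) = -4 + 2*G*(-4 + G)/3 (r(G) = -4 + ((G + G)*(G - 4))/3 = -4 + ((2*G)*(-4 + G))/3 = -4 + (2*G*(-4 + G))/3 = -4 + 2*G*(-4 + G)/3)
b = 501 (b = (-4 - 8/3*0 + (⅔)*0²)*((0 + 1)*(-3)) - 1*(-489) = (-4 + 0 + (⅔)*0)*(1*(-3)) + 489 = (-4 + 0 + 0)*(-3) + 489 = -4*(-3) + 489 = 12 + 489 = 501)
d(j) = -3 + j²
(d(-1*3) + 743)*b = ((-3 + (-1*3)²) + 743)*501 = ((-3 + (-3)²) + 743)*501 = ((-3 + 9) + 743)*501 = (6 + 743)*501 = 749*501 = 375249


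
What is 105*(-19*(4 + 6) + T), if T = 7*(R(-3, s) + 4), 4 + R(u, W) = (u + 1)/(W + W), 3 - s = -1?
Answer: -80535/4 ≈ -20134.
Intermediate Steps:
s = 4 (s = 3 - 1*(-1) = 3 + 1 = 4)
R(u, W) = -4 + (1 + u)/(2*W) (R(u, W) = -4 + (u + 1)/(W + W) = -4 + (1 + u)/((2*W)) = -4 + (1 + u)*(1/(2*W)) = -4 + (1 + u)/(2*W))
T = -7/4 (T = 7*((½)*(1 - 3 - 8*4)/4 + 4) = 7*((½)*(¼)*(1 - 3 - 32) + 4) = 7*((½)*(¼)*(-34) + 4) = 7*(-17/4 + 4) = 7*(-¼) = -7/4 ≈ -1.7500)
105*(-19*(4 + 6) + T) = 105*(-19*(4 + 6) - 7/4) = 105*(-19*10 - 7/4) = 105*(-190 - 7/4) = 105*(-767/4) = -80535/4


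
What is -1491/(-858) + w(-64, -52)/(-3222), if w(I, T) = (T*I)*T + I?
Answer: 25556827/460746 ≈ 55.468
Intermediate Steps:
w(I, T) = I + I*T² (w(I, T) = (I*T)*T + I = I*T² + I = I + I*T²)
-1491/(-858) + w(-64, -52)/(-3222) = -1491/(-858) - 64*(1 + (-52)²)/(-3222) = -1491*(-1/858) - 64*(1 + 2704)*(-1/3222) = 497/286 - 64*2705*(-1/3222) = 497/286 - 173120*(-1/3222) = 497/286 + 86560/1611 = 25556827/460746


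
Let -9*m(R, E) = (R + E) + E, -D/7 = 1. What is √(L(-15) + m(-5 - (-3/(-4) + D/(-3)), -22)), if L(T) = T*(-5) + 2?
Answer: √26823/18 ≈ 9.0987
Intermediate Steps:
D = -7 (D = -7*1 = -7)
L(T) = 2 - 5*T (L(T) = -5*T + 2 = 2 - 5*T)
m(R, E) = -2*E/9 - R/9 (m(R, E) = -((R + E) + E)/9 = -((E + R) + E)/9 = -(R + 2*E)/9 = -2*E/9 - R/9)
√(L(-15) + m(-5 - (-3/(-4) + D/(-3)), -22)) = √((2 - 5*(-15)) + (-2/9*(-22) - (-5 - (-3/(-4) - 7/(-3)))/9)) = √((2 + 75) + (44/9 - (-5 - (-3*(-¼) - 7*(-⅓)))/9)) = √(77 + (44/9 - (-5 - (¾ + 7/3))/9)) = √(77 + (44/9 - (-5 - 1*37/12)/9)) = √(77 + (44/9 - (-5 - 37/12)/9)) = √(77 + (44/9 - ⅑*(-97/12))) = √(77 + (44/9 + 97/108)) = √(77 + 625/108) = √(8941/108) = √26823/18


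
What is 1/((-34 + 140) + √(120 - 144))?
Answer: 53/5630 - I*√6/5630 ≈ 0.0094139 - 0.00043508*I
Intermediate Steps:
1/((-34 + 140) + √(120 - 144)) = 1/(106 + √(-24)) = 1/(106 + 2*I*√6)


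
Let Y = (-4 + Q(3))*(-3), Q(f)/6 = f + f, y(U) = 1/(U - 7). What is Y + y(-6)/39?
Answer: -48673/507 ≈ -96.002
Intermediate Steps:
y(U) = 1/(-7 + U)
Q(f) = 12*f (Q(f) = 6*(f + f) = 6*(2*f) = 12*f)
Y = -96 (Y = (-4 + 12*3)*(-3) = (-4 + 36)*(-3) = 32*(-3) = -96)
Y + y(-6)/39 = -96 + 1/(-7 - 6*39) = -96 + (1/39)/(-13) = -96 - 1/13*1/39 = -96 - 1/507 = -48673/507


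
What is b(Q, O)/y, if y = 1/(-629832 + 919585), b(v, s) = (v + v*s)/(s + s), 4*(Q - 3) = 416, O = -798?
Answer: 24709846087/1596 ≈ 1.5482e+7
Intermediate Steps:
Q = 107 (Q = 3 + (¼)*416 = 3 + 104 = 107)
b(v, s) = (v + s*v)/(2*s) (b(v, s) = (v + s*v)/((2*s)) = (v + s*v)*(1/(2*s)) = (v + s*v)/(2*s))
y = 1/289753 ≈ 3.4512e-6
b(Q, O)/y = ((½)*107*(1 - 798)/(-798))/(1/289753) = ((½)*107*(-1/798)*(-797))*289753 = (85279/1596)*289753 = 24709846087/1596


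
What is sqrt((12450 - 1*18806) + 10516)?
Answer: 8*sqrt(65) ≈ 64.498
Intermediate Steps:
sqrt((12450 - 1*18806) + 10516) = sqrt((12450 - 18806) + 10516) = sqrt(-6356 + 10516) = sqrt(4160) = 8*sqrt(65)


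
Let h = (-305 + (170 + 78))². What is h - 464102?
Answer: -460853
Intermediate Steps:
h = 3249 (h = (-305 + 248)² = (-57)² = 3249)
h - 464102 = 3249 - 464102 = -460853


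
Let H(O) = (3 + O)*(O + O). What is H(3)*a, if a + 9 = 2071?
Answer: 74232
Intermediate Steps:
H(O) = 2*O*(3 + O) (H(O) = (3 + O)*(2*O) = 2*O*(3 + O))
a = 2062 (a = -9 + 2071 = 2062)
H(3)*a = (2*3*(3 + 3))*2062 = (2*3*6)*2062 = 36*2062 = 74232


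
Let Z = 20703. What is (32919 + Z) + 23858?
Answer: 77480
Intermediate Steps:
(32919 + Z) + 23858 = (32919 + 20703) + 23858 = 53622 + 23858 = 77480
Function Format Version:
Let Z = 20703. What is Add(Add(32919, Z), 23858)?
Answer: 77480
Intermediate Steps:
Add(Add(32919, Z), 23858) = Add(Add(32919, 20703), 23858) = Add(53622, 23858) = 77480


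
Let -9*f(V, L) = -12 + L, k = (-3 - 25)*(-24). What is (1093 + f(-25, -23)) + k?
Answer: 15920/9 ≈ 1768.9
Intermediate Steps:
k = 672 (k = -28*(-24) = 672)
f(V, L) = 4/3 - L/9 (f(V, L) = -(-12 + L)/9 = 4/3 - L/9)
(1093 + f(-25, -23)) + k = (1093 + (4/3 - ⅑*(-23))) + 672 = (1093 + (4/3 + 23/9)) + 672 = (1093 + 35/9) + 672 = 9872/9 + 672 = 15920/9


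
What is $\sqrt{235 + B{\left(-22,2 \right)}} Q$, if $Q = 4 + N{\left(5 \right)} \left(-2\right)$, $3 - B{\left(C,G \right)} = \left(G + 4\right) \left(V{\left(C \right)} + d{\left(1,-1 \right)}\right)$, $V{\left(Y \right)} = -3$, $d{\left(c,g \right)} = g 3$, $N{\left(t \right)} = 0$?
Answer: $4 \sqrt{274} \approx 66.212$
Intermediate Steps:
$d{\left(c,g \right)} = 3 g$
$B{\left(C,G \right)} = 27 + 6 G$ ($B{\left(C,G \right)} = 3 - \left(G + 4\right) \left(-3 + 3 \left(-1\right)\right) = 3 - \left(4 + G\right) \left(-3 - 3\right) = 3 - \left(4 + G\right) \left(-6\right) = 3 - \left(-24 - 6 G\right) = 3 + \left(24 + 6 G\right) = 27 + 6 G$)
$Q = 4$ ($Q = 4 + 0 \left(-2\right) = 4 + 0 = 4$)
$\sqrt{235 + B{\left(-22,2 \right)}} Q = \sqrt{235 + \left(27 + 6 \cdot 2\right)} 4 = \sqrt{235 + \left(27 + 12\right)} 4 = \sqrt{235 + 39} \cdot 4 = \sqrt{274} \cdot 4 = 4 \sqrt{274}$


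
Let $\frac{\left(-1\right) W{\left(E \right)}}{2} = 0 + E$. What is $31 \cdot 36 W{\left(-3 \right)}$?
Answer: $6696$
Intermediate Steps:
$W{\left(E \right)} = - 2 E$ ($W{\left(E \right)} = - 2 \left(0 + E\right) = - 2 E$)
$31 \cdot 36 W{\left(-3 \right)} = 31 \cdot 36 \left(\left(-2\right) \left(-3\right)\right) = 1116 \cdot 6 = 6696$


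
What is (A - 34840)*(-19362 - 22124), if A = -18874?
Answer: 2228379004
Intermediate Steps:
(A - 34840)*(-19362 - 22124) = (-18874 - 34840)*(-19362 - 22124) = -53714*(-41486) = 2228379004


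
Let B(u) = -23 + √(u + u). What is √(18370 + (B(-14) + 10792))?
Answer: √(29139 + 2*I*√7) ≈ 170.7 + 0.016*I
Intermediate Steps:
B(u) = -23 + √2*√u (B(u) = -23 + √(2*u) = -23 + √2*√u)
√(18370 + (B(-14) + 10792)) = √(18370 + ((-23 + √2*√(-14)) + 10792)) = √(18370 + ((-23 + √2*(I*√14)) + 10792)) = √(18370 + ((-23 + 2*I*√7) + 10792)) = √(18370 + (10769 + 2*I*√7)) = √(29139 + 2*I*√7)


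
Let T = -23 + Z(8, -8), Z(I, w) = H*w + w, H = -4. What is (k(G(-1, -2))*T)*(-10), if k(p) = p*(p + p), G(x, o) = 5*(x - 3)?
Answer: -8000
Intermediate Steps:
G(x, o) = -15 + 5*x (G(x, o) = 5*(-3 + x) = -15 + 5*x)
k(p) = 2*p² (k(p) = p*(2*p) = 2*p²)
Z(I, w) = -3*w (Z(I, w) = -4*w + w = -3*w)
T = 1 (T = -23 - 3*(-8) = -23 + 24 = 1)
(k(G(-1, -2))*T)*(-10) = ((2*(-15 + 5*(-1))²)*1)*(-10) = ((2*(-15 - 5)²)*1)*(-10) = ((2*(-20)²)*1)*(-10) = ((2*400)*1)*(-10) = (800*1)*(-10) = 800*(-10) = -8000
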